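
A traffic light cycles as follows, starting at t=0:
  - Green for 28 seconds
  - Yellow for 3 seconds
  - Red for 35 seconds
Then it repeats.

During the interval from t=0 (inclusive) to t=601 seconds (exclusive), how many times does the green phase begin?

Cycle = 28+3+35 = 66s
green phase starts at t = k*66 + 0 for k=0,1,2,...
Need k*66+0 < 601 → k < 9.106
k ∈ {0, ..., 9} → 10 starts

Answer: 10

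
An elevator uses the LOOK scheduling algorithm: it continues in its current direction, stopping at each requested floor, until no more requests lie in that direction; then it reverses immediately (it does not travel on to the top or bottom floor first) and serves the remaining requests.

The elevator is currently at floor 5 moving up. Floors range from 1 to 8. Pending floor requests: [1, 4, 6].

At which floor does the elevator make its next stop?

Answer: 6

Derivation:
Current floor: 5, direction: up
Requests above: [6]
Requests below: [1, 4]
Moving up and requests lie above → nearest above is min([6]) = 6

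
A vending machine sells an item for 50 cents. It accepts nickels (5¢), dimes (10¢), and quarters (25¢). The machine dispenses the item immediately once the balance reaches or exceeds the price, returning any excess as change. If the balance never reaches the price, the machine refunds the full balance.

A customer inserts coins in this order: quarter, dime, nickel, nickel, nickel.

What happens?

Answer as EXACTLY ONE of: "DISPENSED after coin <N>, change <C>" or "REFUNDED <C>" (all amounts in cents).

Answer: DISPENSED after coin 5, change 0

Derivation:
Price: 50¢
Coin 1 (quarter, 25¢): balance = 25¢
Coin 2 (dime, 10¢): balance = 35¢
Coin 3 (nickel, 5¢): balance = 40¢
Coin 4 (nickel, 5¢): balance = 45¢
Coin 5 (nickel, 5¢): balance = 50¢
  → balance >= price → DISPENSE, change = 50 - 50 = 0¢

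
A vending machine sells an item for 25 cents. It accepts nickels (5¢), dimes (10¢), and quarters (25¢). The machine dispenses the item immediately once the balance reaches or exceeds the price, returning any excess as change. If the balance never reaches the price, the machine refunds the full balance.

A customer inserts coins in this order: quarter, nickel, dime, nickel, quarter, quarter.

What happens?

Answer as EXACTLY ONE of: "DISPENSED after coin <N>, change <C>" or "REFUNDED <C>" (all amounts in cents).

Answer: DISPENSED after coin 1, change 0

Derivation:
Price: 25¢
Coin 1 (quarter, 25¢): balance = 25¢
  → balance >= price → DISPENSE, change = 25 - 25 = 0¢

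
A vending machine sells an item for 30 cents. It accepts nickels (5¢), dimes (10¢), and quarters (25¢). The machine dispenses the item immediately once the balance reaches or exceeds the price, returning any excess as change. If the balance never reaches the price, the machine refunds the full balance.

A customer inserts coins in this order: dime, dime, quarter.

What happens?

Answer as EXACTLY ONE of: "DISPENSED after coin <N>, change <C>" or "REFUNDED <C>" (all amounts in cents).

Answer: DISPENSED after coin 3, change 15

Derivation:
Price: 30¢
Coin 1 (dime, 10¢): balance = 10¢
Coin 2 (dime, 10¢): balance = 20¢
Coin 3 (quarter, 25¢): balance = 45¢
  → balance >= price → DISPENSE, change = 45 - 30 = 15¢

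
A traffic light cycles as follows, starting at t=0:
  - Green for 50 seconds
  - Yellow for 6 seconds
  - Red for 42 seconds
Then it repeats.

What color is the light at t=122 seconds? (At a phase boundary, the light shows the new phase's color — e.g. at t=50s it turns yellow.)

Cycle length = 50 + 6 + 42 = 98s
t = 122, phase_t = 122 mod 98 = 24
24 < 50 (green end) → GREEN

Answer: green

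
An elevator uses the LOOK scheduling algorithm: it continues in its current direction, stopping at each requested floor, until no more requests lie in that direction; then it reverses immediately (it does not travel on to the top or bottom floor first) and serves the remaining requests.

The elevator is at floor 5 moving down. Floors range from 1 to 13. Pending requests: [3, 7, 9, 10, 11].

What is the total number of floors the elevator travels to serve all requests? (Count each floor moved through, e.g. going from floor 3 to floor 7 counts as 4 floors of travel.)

Answer: 10

Derivation:
Start at floor 5 moving down, LOOK stop order: [3, 7, 9, 10, 11]
  5 → 3: |3-5| = 2, total = 2
  3 → 7: |7-3| = 4, total = 6
  7 → 9: |9-7| = 2, total = 8
  9 → 10: |10-9| = 1, total = 9
  10 → 11: |11-10| = 1, total = 10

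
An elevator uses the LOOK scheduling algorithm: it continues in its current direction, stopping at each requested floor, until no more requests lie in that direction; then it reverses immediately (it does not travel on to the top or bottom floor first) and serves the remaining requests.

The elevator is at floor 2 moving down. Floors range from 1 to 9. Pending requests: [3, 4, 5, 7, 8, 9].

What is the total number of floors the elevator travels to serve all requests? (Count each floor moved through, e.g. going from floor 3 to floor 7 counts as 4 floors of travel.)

Answer: 7

Derivation:
Start at floor 2 moving down, LOOK stop order: [3, 4, 5, 7, 8, 9]
  2 → 3: |3-2| = 1, total = 1
  3 → 4: |4-3| = 1, total = 2
  4 → 5: |5-4| = 1, total = 3
  5 → 7: |7-5| = 2, total = 5
  7 → 8: |8-7| = 1, total = 6
  8 → 9: |9-8| = 1, total = 7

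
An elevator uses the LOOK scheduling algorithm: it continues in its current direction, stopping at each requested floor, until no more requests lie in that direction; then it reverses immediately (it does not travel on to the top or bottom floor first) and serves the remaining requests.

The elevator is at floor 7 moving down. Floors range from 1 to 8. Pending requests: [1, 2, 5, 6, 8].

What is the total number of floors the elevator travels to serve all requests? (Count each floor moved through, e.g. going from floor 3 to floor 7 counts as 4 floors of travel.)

Start at floor 7 moving down, LOOK stop order: [6, 5, 2, 1, 8]
  7 → 6: |6-7| = 1, total = 1
  6 → 5: |5-6| = 1, total = 2
  5 → 2: |2-5| = 3, total = 5
  2 → 1: |1-2| = 1, total = 6
  1 → 8: |8-1| = 7, total = 13

Answer: 13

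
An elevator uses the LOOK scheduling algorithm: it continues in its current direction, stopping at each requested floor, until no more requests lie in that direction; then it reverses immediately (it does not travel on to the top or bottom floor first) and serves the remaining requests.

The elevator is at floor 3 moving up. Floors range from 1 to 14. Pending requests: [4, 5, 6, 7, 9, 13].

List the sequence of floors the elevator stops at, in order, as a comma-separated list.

Current: 3, moving UP
Serve above first (ascending): [4, 5, 6, 7, 9, 13]
Then reverse, serve below (descending): []

Answer: 4, 5, 6, 7, 9, 13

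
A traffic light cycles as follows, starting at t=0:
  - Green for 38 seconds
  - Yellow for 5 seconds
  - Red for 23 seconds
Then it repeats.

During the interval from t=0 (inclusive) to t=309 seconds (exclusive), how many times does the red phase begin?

Answer: 5

Derivation:
Cycle = 38+5+23 = 66s
red phase starts at t = k*66 + 43 for k=0,1,2,...
Need k*66+43 < 309 → k < 4.030
k ∈ {0, ..., 4} → 5 starts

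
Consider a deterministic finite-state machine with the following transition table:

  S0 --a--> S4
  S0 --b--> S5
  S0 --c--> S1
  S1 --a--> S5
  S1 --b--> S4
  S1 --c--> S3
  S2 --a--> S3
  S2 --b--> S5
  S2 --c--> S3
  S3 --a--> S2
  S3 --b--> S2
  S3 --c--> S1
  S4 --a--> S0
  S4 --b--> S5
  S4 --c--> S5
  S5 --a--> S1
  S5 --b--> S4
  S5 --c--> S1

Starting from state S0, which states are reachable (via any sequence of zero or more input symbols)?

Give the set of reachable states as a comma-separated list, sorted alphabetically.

Answer: S0, S1, S2, S3, S4, S5

Derivation:
BFS from S0:
  visit S0: S0--a-->S4 (new), S0--b-->S5 (new), S0--c-->S1 (new)
  visit S4: S4--a-->S0 (seen), S4--b-->S5 (seen), S4--c-->S5 (seen)
  visit S5: S5--a-->S1 (seen), S5--b-->S4 (seen), S5--c-->S1 (seen)
  visit S1: S1--a-->S5 (seen), S1--b-->S4 (seen), S1--c-->S3 (new)
  visit S3: S3--a-->S2 (new), S3--b-->S2 (seen), S3--c-->S1 (seen)
  visit S2: S2--a-->S3 (seen), S2--b-->S5 (seen), S2--c-->S3 (seen)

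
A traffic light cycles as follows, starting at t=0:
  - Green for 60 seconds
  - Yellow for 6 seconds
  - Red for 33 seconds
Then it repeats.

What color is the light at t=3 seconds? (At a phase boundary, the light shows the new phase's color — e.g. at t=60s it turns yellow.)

Cycle length = 60 + 6 + 33 = 99s
t = 3, phase_t = 3 mod 99 = 3
3 < 60 (green end) → GREEN

Answer: green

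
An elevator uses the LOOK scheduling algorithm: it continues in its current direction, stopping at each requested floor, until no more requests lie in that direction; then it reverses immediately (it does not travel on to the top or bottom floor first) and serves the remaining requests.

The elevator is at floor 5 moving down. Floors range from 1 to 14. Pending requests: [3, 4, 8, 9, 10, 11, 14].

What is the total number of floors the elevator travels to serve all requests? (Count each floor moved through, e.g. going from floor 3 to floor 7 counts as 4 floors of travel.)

Start at floor 5 moving down, LOOK stop order: [4, 3, 8, 9, 10, 11, 14]
  5 → 4: |4-5| = 1, total = 1
  4 → 3: |3-4| = 1, total = 2
  3 → 8: |8-3| = 5, total = 7
  8 → 9: |9-8| = 1, total = 8
  9 → 10: |10-9| = 1, total = 9
  10 → 11: |11-10| = 1, total = 10
  11 → 14: |14-11| = 3, total = 13

Answer: 13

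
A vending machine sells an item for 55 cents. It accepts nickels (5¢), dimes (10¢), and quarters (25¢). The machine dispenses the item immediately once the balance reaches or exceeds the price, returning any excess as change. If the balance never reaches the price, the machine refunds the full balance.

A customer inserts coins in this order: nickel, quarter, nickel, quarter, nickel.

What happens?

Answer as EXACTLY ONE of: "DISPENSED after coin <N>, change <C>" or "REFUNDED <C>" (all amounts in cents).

Answer: DISPENSED after coin 4, change 5

Derivation:
Price: 55¢
Coin 1 (nickel, 5¢): balance = 5¢
Coin 2 (quarter, 25¢): balance = 30¢
Coin 3 (nickel, 5¢): balance = 35¢
Coin 4 (quarter, 25¢): balance = 60¢
  → balance >= price → DISPENSE, change = 60 - 55 = 5¢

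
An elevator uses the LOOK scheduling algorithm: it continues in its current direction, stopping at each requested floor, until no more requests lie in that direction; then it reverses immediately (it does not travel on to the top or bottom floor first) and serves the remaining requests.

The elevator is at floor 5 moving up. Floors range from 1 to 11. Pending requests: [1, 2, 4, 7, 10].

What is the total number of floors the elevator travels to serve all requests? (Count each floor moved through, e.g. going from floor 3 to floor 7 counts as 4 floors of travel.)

Start at floor 5 moving up, LOOK stop order: [7, 10, 4, 2, 1]
  5 → 7: |7-5| = 2, total = 2
  7 → 10: |10-7| = 3, total = 5
  10 → 4: |4-10| = 6, total = 11
  4 → 2: |2-4| = 2, total = 13
  2 → 1: |1-2| = 1, total = 14

Answer: 14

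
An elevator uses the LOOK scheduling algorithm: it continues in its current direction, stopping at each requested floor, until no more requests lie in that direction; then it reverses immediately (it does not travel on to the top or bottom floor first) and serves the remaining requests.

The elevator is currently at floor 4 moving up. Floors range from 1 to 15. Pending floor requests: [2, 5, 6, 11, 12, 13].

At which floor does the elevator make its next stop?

Current floor: 4, direction: up
Requests above: [5, 6, 11, 12, 13]
Requests below: [2]
Moving up and requests lie above → nearest above is min([5, 6, 11, 12, 13]) = 5

Answer: 5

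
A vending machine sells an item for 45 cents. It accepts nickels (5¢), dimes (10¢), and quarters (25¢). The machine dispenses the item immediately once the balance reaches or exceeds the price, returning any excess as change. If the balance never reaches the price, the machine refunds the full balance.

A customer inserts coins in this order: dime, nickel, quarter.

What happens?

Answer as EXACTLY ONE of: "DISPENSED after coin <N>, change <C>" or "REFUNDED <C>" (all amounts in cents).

Answer: REFUNDED 40

Derivation:
Price: 45¢
Coin 1 (dime, 10¢): balance = 10¢
Coin 2 (nickel, 5¢): balance = 15¢
Coin 3 (quarter, 25¢): balance = 40¢
All coins inserted, balance 40¢ < price 45¢ → REFUND 40¢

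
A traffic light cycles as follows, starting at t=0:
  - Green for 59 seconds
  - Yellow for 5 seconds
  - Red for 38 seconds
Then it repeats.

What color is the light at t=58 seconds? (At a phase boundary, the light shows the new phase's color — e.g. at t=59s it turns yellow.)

Cycle length = 59 + 5 + 38 = 102s
t = 58, phase_t = 58 mod 102 = 58
58 < 59 (green end) → GREEN

Answer: green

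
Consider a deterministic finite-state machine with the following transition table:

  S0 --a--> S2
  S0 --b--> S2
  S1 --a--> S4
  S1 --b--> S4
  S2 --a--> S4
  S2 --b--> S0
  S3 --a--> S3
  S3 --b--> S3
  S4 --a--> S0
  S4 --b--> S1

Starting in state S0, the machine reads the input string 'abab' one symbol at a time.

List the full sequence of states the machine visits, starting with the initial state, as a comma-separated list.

Answer: S0, S2, S0, S2, S0

Derivation:
Start: S0
  read 'a': S0 --a--> S2
  read 'b': S2 --b--> S0
  read 'a': S0 --a--> S2
  read 'b': S2 --b--> S0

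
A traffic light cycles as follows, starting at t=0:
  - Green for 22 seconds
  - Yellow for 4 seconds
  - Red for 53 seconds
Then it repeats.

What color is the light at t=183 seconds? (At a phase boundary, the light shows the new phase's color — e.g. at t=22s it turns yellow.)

Answer: yellow

Derivation:
Cycle length = 22 + 4 + 53 = 79s
t = 183, phase_t = 183 mod 79 = 25
22 <= 25 < 26 (yellow end) → YELLOW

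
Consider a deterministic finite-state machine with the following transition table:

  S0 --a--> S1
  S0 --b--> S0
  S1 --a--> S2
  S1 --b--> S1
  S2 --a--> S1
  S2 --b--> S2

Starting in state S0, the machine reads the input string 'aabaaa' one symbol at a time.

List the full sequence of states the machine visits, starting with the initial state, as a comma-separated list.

Start: S0
  read 'a': S0 --a--> S1
  read 'a': S1 --a--> S2
  read 'b': S2 --b--> S2
  read 'a': S2 --a--> S1
  read 'a': S1 --a--> S2
  read 'a': S2 --a--> S1

Answer: S0, S1, S2, S2, S1, S2, S1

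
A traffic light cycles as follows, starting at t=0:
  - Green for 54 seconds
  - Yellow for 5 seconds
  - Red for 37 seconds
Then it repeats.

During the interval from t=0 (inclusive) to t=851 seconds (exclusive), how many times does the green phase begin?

Cycle = 54+5+37 = 96s
green phase starts at t = k*96 + 0 for k=0,1,2,...
Need k*96+0 < 851 → k < 8.865
k ∈ {0, ..., 8} → 9 starts

Answer: 9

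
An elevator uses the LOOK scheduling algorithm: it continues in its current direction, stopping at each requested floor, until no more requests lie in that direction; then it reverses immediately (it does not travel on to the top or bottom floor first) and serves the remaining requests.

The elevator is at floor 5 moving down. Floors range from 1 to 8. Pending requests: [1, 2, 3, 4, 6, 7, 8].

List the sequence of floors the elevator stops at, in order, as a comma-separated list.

Answer: 4, 3, 2, 1, 6, 7, 8

Derivation:
Current: 5, moving DOWN
Serve below first (descending): [4, 3, 2, 1]
Then reverse, serve above (ascending): [6, 7, 8]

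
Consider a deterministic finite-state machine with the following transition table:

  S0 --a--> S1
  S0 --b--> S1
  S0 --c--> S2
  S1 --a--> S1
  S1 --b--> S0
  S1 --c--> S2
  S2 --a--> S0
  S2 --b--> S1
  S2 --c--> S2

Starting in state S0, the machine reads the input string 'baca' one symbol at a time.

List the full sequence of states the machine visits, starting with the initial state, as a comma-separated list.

Start: S0
  read 'b': S0 --b--> S1
  read 'a': S1 --a--> S1
  read 'c': S1 --c--> S2
  read 'a': S2 --a--> S0

Answer: S0, S1, S1, S2, S0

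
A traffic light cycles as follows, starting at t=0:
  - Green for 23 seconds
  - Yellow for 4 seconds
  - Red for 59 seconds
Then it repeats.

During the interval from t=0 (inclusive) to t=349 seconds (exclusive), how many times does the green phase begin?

Answer: 5

Derivation:
Cycle = 23+4+59 = 86s
green phase starts at t = k*86 + 0 for k=0,1,2,...
Need k*86+0 < 349 → k < 4.058
k ∈ {0, ..., 4} → 5 starts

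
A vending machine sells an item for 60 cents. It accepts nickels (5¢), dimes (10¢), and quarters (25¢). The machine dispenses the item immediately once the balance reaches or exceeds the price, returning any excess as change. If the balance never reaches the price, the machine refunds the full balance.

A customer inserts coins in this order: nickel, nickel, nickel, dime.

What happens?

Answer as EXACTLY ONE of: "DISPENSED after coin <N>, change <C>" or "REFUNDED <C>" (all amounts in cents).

Answer: REFUNDED 25

Derivation:
Price: 60¢
Coin 1 (nickel, 5¢): balance = 5¢
Coin 2 (nickel, 5¢): balance = 10¢
Coin 3 (nickel, 5¢): balance = 15¢
Coin 4 (dime, 10¢): balance = 25¢
All coins inserted, balance 25¢ < price 60¢ → REFUND 25¢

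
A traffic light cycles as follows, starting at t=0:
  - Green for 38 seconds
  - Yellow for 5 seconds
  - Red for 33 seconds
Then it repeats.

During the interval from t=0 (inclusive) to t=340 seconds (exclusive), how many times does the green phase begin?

Cycle = 38+5+33 = 76s
green phase starts at t = k*76 + 0 for k=0,1,2,...
Need k*76+0 < 340 → k < 4.474
k ∈ {0, ..., 4} → 5 starts

Answer: 5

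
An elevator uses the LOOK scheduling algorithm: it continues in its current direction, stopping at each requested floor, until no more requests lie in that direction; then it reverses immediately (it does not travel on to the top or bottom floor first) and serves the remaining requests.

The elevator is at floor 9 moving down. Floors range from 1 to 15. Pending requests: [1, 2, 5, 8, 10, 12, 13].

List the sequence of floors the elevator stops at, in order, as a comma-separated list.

Answer: 8, 5, 2, 1, 10, 12, 13

Derivation:
Current: 9, moving DOWN
Serve below first (descending): [8, 5, 2, 1]
Then reverse, serve above (ascending): [10, 12, 13]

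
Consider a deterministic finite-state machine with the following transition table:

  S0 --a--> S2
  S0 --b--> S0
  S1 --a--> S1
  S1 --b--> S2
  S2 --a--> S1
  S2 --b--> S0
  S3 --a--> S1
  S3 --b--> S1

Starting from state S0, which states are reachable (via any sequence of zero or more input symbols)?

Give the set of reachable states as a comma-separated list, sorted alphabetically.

BFS from S0:
  visit S0: S0--a-->S2 (new), S0--b-->S0 (seen)
  visit S2: S2--a-->S1 (new), S2--b-->S0 (seen)
  visit S1: S1--a-->S1 (seen), S1--b-->S2 (seen)

Answer: S0, S1, S2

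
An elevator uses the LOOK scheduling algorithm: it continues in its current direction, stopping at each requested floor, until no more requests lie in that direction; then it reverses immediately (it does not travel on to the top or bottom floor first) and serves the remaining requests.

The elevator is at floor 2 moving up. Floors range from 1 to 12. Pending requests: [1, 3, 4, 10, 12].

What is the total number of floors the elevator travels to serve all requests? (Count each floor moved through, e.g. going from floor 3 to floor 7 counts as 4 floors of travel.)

Start at floor 2 moving up, LOOK stop order: [3, 4, 10, 12, 1]
  2 → 3: |3-2| = 1, total = 1
  3 → 4: |4-3| = 1, total = 2
  4 → 10: |10-4| = 6, total = 8
  10 → 12: |12-10| = 2, total = 10
  12 → 1: |1-12| = 11, total = 21

Answer: 21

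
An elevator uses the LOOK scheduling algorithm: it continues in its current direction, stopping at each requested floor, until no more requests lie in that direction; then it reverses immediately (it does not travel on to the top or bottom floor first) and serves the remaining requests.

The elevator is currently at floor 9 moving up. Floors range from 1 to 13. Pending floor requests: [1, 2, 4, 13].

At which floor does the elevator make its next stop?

Current floor: 9, direction: up
Requests above: [13]
Requests below: [1, 2, 4]
Moving up and requests lie above → nearest above is min([13]) = 13

Answer: 13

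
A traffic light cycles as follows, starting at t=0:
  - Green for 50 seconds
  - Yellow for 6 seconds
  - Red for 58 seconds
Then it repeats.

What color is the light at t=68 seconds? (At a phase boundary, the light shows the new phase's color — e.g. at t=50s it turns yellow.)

Cycle length = 50 + 6 + 58 = 114s
t = 68, phase_t = 68 mod 114 = 68
68 >= 56 → RED

Answer: red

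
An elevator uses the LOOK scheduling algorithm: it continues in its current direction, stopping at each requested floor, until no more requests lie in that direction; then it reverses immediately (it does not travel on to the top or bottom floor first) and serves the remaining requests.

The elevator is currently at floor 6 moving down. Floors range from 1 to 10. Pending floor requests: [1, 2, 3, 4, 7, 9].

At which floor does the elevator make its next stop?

Current floor: 6, direction: down
Requests above: [7, 9]
Requests below: [1, 2, 3, 4]
Moving down and requests lie below → nearest below is max([1, 2, 3, 4]) = 4

Answer: 4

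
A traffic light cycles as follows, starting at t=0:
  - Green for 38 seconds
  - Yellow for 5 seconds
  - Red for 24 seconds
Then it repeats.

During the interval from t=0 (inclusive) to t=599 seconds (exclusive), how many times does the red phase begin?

Answer: 9

Derivation:
Cycle = 38+5+24 = 67s
red phase starts at t = k*67 + 43 for k=0,1,2,...
Need k*67+43 < 599 → k < 8.299
k ∈ {0, ..., 8} → 9 starts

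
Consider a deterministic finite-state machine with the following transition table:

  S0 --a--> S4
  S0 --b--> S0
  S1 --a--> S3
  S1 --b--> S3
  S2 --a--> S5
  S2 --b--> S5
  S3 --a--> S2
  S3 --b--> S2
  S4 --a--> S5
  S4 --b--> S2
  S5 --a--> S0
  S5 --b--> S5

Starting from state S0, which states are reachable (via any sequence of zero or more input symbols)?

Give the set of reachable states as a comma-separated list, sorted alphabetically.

Answer: S0, S2, S4, S5

Derivation:
BFS from S0:
  visit S0: S0--a-->S4 (new), S0--b-->S0 (seen)
  visit S4: S4--a-->S5 (new), S4--b-->S2 (new)
  visit S5: S5--a-->S0 (seen), S5--b-->S5 (seen)
  visit S2: S2--a-->S5 (seen), S2--b-->S5 (seen)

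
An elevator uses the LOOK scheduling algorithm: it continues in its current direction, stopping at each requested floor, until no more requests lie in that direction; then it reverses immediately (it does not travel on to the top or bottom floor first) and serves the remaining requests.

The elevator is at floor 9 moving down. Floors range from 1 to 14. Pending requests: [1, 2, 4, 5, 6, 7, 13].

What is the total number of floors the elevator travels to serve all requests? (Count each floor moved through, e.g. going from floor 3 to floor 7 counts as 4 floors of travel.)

Start at floor 9 moving down, LOOK stop order: [7, 6, 5, 4, 2, 1, 13]
  9 → 7: |7-9| = 2, total = 2
  7 → 6: |6-7| = 1, total = 3
  6 → 5: |5-6| = 1, total = 4
  5 → 4: |4-5| = 1, total = 5
  4 → 2: |2-4| = 2, total = 7
  2 → 1: |1-2| = 1, total = 8
  1 → 13: |13-1| = 12, total = 20

Answer: 20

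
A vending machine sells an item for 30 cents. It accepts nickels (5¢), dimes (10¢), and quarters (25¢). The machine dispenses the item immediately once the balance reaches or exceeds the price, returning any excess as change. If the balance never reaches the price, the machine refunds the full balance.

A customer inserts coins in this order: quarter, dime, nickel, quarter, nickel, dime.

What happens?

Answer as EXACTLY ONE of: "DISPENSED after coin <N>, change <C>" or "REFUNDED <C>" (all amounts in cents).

Answer: DISPENSED after coin 2, change 5

Derivation:
Price: 30¢
Coin 1 (quarter, 25¢): balance = 25¢
Coin 2 (dime, 10¢): balance = 35¢
  → balance >= price → DISPENSE, change = 35 - 30 = 5¢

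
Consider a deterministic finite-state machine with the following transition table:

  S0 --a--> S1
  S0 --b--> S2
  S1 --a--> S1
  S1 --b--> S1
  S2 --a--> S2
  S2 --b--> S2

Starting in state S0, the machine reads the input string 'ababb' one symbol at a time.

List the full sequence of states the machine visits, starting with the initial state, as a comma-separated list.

Answer: S0, S1, S1, S1, S1, S1

Derivation:
Start: S0
  read 'a': S0 --a--> S1
  read 'b': S1 --b--> S1
  read 'a': S1 --a--> S1
  read 'b': S1 --b--> S1
  read 'b': S1 --b--> S1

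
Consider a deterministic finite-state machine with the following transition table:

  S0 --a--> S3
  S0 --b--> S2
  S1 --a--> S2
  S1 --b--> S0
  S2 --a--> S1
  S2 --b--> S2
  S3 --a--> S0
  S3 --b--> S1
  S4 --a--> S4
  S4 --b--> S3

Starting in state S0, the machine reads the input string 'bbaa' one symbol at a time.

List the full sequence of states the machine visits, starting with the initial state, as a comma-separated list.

Answer: S0, S2, S2, S1, S2

Derivation:
Start: S0
  read 'b': S0 --b--> S2
  read 'b': S2 --b--> S2
  read 'a': S2 --a--> S1
  read 'a': S1 --a--> S2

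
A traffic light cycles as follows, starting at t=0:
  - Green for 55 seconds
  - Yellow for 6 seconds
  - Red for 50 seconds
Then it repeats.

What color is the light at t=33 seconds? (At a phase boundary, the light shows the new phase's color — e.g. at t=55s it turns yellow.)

Cycle length = 55 + 6 + 50 = 111s
t = 33, phase_t = 33 mod 111 = 33
33 < 55 (green end) → GREEN

Answer: green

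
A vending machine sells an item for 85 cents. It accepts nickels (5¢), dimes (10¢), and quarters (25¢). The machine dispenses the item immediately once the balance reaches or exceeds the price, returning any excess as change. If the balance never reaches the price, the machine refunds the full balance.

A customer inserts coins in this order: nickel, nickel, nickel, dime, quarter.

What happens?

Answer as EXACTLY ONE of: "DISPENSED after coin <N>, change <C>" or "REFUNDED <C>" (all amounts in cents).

Answer: REFUNDED 50

Derivation:
Price: 85¢
Coin 1 (nickel, 5¢): balance = 5¢
Coin 2 (nickel, 5¢): balance = 10¢
Coin 3 (nickel, 5¢): balance = 15¢
Coin 4 (dime, 10¢): balance = 25¢
Coin 5 (quarter, 25¢): balance = 50¢
All coins inserted, balance 50¢ < price 85¢ → REFUND 50¢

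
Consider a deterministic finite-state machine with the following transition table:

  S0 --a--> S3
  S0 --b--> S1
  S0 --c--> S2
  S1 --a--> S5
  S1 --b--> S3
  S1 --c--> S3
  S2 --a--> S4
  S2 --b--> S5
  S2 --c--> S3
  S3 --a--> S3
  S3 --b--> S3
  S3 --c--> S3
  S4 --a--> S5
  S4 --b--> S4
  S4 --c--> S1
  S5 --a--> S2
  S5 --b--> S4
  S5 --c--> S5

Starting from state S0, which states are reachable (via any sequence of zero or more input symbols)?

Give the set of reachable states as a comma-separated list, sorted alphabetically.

BFS from S0:
  visit S0: S0--a-->S3 (new), S0--b-->S1 (new), S0--c-->S2 (new)
  visit S3: S3--a-->S3 (seen), S3--b-->S3 (seen), S3--c-->S3 (seen)
  visit S1: S1--a-->S5 (new), S1--b-->S3 (seen), S1--c-->S3 (seen)
  visit S2: S2--a-->S4 (new), S2--b-->S5 (seen), S2--c-->S3 (seen)
  visit S5: S5--a-->S2 (seen), S5--b-->S4 (seen), S5--c-->S5 (seen)
  visit S4: S4--a-->S5 (seen), S4--b-->S4 (seen), S4--c-->S1 (seen)

Answer: S0, S1, S2, S3, S4, S5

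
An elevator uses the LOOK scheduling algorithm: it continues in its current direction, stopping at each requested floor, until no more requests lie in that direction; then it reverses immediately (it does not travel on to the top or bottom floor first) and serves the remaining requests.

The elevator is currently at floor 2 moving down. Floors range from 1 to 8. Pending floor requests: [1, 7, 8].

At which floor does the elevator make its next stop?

Answer: 1

Derivation:
Current floor: 2, direction: down
Requests above: [7, 8]
Requests below: [1]
Moving down and requests lie below → nearest below is max([1]) = 1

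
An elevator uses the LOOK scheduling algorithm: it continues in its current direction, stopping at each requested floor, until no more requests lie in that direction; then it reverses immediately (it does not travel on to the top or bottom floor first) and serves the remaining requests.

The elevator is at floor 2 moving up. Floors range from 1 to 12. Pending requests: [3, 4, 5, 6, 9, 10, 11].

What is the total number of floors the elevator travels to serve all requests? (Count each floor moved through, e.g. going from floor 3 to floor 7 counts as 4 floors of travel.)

Answer: 9

Derivation:
Start at floor 2 moving up, LOOK stop order: [3, 4, 5, 6, 9, 10, 11]
  2 → 3: |3-2| = 1, total = 1
  3 → 4: |4-3| = 1, total = 2
  4 → 5: |5-4| = 1, total = 3
  5 → 6: |6-5| = 1, total = 4
  6 → 9: |9-6| = 3, total = 7
  9 → 10: |10-9| = 1, total = 8
  10 → 11: |11-10| = 1, total = 9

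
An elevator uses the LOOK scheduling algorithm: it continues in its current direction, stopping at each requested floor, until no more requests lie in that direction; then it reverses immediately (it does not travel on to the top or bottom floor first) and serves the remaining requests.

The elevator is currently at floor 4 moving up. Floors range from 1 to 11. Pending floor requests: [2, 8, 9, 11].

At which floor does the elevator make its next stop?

Answer: 8

Derivation:
Current floor: 4, direction: up
Requests above: [8, 9, 11]
Requests below: [2]
Moving up and requests lie above → nearest above is min([8, 9, 11]) = 8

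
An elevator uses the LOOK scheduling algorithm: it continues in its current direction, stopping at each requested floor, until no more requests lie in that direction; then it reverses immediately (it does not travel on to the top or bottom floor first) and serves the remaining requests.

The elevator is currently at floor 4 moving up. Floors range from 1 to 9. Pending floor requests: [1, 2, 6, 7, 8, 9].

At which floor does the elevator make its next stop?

Current floor: 4, direction: up
Requests above: [6, 7, 8, 9]
Requests below: [1, 2]
Moving up and requests lie above → nearest above is min([6, 7, 8, 9]) = 6

Answer: 6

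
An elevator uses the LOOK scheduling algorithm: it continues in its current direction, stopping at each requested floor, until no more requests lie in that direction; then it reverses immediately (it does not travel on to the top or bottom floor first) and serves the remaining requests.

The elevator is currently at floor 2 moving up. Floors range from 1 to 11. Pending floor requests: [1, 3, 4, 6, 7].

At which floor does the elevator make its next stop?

Answer: 3

Derivation:
Current floor: 2, direction: up
Requests above: [3, 4, 6, 7]
Requests below: [1]
Moving up and requests lie above → nearest above is min([3, 4, 6, 7]) = 3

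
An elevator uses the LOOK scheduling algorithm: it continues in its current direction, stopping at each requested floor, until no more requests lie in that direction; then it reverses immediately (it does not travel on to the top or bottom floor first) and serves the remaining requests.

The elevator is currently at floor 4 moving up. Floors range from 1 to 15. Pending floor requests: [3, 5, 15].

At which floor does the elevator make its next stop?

Current floor: 4, direction: up
Requests above: [5, 15]
Requests below: [3]
Moving up and requests lie above → nearest above is min([5, 15]) = 5

Answer: 5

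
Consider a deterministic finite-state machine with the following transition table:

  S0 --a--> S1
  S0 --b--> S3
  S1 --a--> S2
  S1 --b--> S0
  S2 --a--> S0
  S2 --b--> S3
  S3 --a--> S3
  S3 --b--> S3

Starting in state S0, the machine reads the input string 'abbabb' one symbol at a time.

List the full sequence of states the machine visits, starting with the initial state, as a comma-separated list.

Start: S0
  read 'a': S0 --a--> S1
  read 'b': S1 --b--> S0
  read 'b': S0 --b--> S3
  read 'a': S3 --a--> S3
  read 'b': S3 --b--> S3
  read 'b': S3 --b--> S3

Answer: S0, S1, S0, S3, S3, S3, S3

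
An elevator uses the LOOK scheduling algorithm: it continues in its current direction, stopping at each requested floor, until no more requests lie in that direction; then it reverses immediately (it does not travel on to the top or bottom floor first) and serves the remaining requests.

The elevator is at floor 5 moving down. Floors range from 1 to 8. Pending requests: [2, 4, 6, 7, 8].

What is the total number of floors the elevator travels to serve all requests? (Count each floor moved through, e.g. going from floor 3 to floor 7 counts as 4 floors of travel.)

Start at floor 5 moving down, LOOK stop order: [4, 2, 6, 7, 8]
  5 → 4: |4-5| = 1, total = 1
  4 → 2: |2-4| = 2, total = 3
  2 → 6: |6-2| = 4, total = 7
  6 → 7: |7-6| = 1, total = 8
  7 → 8: |8-7| = 1, total = 9

Answer: 9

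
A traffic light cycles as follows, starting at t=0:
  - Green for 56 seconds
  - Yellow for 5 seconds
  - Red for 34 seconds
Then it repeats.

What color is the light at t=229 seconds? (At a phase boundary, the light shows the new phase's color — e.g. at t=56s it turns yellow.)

Answer: green

Derivation:
Cycle length = 56 + 5 + 34 = 95s
t = 229, phase_t = 229 mod 95 = 39
39 < 56 (green end) → GREEN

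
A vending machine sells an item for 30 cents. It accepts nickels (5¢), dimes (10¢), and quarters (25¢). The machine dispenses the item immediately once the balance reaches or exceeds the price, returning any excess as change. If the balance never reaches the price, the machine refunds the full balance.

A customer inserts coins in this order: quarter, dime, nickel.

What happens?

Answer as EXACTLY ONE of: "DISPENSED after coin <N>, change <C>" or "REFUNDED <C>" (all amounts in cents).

Price: 30¢
Coin 1 (quarter, 25¢): balance = 25¢
Coin 2 (dime, 10¢): balance = 35¢
  → balance >= price → DISPENSE, change = 35 - 30 = 5¢

Answer: DISPENSED after coin 2, change 5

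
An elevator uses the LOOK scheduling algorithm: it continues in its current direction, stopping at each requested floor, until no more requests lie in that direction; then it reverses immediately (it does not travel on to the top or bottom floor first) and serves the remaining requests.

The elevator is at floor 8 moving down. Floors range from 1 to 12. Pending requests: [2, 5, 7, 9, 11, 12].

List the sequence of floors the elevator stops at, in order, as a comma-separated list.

Answer: 7, 5, 2, 9, 11, 12

Derivation:
Current: 8, moving DOWN
Serve below first (descending): [7, 5, 2]
Then reverse, serve above (ascending): [9, 11, 12]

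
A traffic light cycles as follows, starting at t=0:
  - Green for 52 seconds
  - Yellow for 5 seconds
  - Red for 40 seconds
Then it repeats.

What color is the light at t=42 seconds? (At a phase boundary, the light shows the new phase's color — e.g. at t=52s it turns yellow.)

Answer: green

Derivation:
Cycle length = 52 + 5 + 40 = 97s
t = 42, phase_t = 42 mod 97 = 42
42 < 52 (green end) → GREEN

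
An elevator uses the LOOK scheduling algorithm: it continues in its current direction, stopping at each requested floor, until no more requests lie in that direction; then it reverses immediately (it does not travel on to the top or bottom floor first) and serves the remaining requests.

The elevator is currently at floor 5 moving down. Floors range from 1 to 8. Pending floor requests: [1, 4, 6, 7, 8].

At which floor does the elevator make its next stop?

Current floor: 5, direction: down
Requests above: [6, 7, 8]
Requests below: [1, 4]
Moving down and requests lie below → nearest below is max([1, 4]) = 4

Answer: 4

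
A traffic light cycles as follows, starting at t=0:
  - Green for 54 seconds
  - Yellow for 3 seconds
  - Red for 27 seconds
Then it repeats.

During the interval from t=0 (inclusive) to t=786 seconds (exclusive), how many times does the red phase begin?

Cycle = 54+3+27 = 84s
red phase starts at t = k*84 + 57 for k=0,1,2,...
Need k*84+57 < 786 → k < 8.679
k ∈ {0, ..., 8} → 9 starts

Answer: 9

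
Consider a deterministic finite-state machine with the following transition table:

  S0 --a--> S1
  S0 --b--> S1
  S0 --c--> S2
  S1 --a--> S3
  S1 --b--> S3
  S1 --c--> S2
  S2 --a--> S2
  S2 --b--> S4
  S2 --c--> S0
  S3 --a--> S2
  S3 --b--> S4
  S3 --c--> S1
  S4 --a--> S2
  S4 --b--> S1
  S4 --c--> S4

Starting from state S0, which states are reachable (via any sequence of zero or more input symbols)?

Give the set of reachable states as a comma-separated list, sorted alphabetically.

BFS from S0:
  visit S0: S0--a-->S1 (new), S0--b-->S1 (seen), S0--c-->S2 (new)
  visit S1: S1--a-->S3 (new), S1--b-->S3 (seen), S1--c-->S2 (seen)
  visit S2: S2--a-->S2 (seen), S2--b-->S4 (new), S2--c-->S0 (seen)
  visit S3: S3--a-->S2 (seen), S3--b-->S4 (seen), S3--c-->S1 (seen)
  visit S4: S4--a-->S2 (seen), S4--b-->S1 (seen), S4--c-->S4 (seen)

Answer: S0, S1, S2, S3, S4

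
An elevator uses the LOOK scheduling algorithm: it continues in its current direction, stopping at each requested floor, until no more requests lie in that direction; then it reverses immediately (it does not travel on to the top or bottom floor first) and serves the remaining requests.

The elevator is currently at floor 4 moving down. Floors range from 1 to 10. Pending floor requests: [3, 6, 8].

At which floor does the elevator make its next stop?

Answer: 3

Derivation:
Current floor: 4, direction: down
Requests above: [6, 8]
Requests below: [3]
Moving down and requests lie below → nearest below is max([3]) = 3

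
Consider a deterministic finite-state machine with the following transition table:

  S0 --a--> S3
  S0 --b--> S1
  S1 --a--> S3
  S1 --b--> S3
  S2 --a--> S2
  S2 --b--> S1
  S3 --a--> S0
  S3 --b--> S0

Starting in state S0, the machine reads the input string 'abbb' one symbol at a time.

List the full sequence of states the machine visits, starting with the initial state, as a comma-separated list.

Answer: S0, S3, S0, S1, S3

Derivation:
Start: S0
  read 'a': S0 --a--> S3
  read 'b': S3 --b--> S0
  read 'b': S0 --b--> S1
  read 'b': S1 --b--> S3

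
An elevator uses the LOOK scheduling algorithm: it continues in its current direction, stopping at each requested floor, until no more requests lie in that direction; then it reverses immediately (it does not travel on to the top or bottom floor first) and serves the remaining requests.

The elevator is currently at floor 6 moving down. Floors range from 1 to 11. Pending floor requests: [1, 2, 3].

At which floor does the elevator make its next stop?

Current floor: 6, direction: down
Requests above: []
Requests below: [1, 2, 3]
Moving down and requests lie below → nearest below is max([1, 2, 3]) = 3

Answer: 3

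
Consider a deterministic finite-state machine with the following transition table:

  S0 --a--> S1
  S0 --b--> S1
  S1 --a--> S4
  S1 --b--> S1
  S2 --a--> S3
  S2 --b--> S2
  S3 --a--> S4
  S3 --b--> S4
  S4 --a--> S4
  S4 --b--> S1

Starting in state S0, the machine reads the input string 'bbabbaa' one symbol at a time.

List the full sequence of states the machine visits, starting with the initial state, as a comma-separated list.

Start: S0
  read 'b': S0 --b--> S1
  read 'b': S1 --b--> S1
  read 'a': S1 --a--> S4
  read 'b': S4 --b--> S1
  read 'b': S1 --b--> S1
  read 'a': S1 --a--> S4
  read 'a': S4 --a--> S4

Answer: S0, S1, S1, S4, S1, S1, S4, S4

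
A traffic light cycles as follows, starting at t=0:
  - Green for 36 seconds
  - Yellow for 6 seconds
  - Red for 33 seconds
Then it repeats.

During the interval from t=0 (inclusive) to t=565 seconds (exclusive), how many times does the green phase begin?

Cycle = 36+6+33 = 75s
green phase starts at t = k*75 + 0 for k=0,1,2,...
Need k*75+0 < 565 → k < 7.533
k ∈ {0, ..., 7} → 8 starts

Answer: 8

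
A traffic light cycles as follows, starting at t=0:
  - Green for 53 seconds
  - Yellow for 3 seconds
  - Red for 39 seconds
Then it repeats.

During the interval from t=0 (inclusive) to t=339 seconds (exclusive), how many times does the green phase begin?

Cycle = 53+3+39 = 95s
green phase starts at t = k*95 + 0 for k=0,1,2,...
Need k*95+0 < 339 → k < 3.568
k ∈ {0, ..., 3} → 4 starts

Answer: 4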